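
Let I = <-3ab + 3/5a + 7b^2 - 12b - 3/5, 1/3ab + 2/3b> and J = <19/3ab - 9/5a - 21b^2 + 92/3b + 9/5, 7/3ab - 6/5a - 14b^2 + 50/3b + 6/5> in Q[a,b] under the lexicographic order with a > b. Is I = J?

Yes, the ideals are equal.

Two ideals are equal iff their reduced Gröbner bases coincide (the reduced basis is unique for a fixed ordering).
Buchberger on the first generating set:
f_1 = -3ab + 3/5a + 7b^2 - 12b - 3/5, LT = ab.
f_2 = 1/3ab + 2/3b, LT = ab.

S(f_1,f_2): lcm = ab. S = -1/5a - 7/3b^2 + 2b + 1/5.
  reduce S modulo (f_1, f_2):
  remainder -1/5a - 7/3b^2 + 2b + 1/5 ≠ 0; add g_3 = -1/5a - 7/3b^2 + 2b + 1/5 to the basis.

S(f_1,g_3): lcm = ab. S = -1/5a - 35/3b^3 + 23/3b^2 + 5b + 1/5.
  reduce S modulo (f_1, f_2, g_3):
  remainder -35/3b^3 + 10b^2 + 3b ≠ 0; add g_4 = -35/3b^3 + 10b^2 + 3b to the basis.

The other S-polynomials (S(f_2,g_3), S(f_1,g_4), S(f_2,g_4), S(g_3,g_4)) all reduce to 0 modulo the current basis, so we have a Gröbner basis.
Inter-reduce: drop elements whose leading term is divisible by another's, tail-reduce, and make monic.
Reduced Gröbner basis: {a + 35/3b^2 - 10b - 1, b^3 - 6/7b^2 - 9/35b}.

Buchberger on the second generating set:
h_1 = 19/3ab - 9/5a - 21b^2 + 92/3b + 9/5, LT = ab.
h_2 = 7/3ab - 6/5a - 14b^2 + 50/3b + 6/5, LT = ab.

S(h_1,h_2): lcm = ab. S = 153/665a + 51/19b^2 - 306/133b - 153/665.
  reduce S modulo (h_1, h_2):
  remainder 153/665a + 51/19b^2 - 306/133b - 153/665 ≠ 0; add k_3 = 153/665a + 51/19b^2 - 306/133b - 153/665 to the basis.

S(h_1,k_3): lcm = ab. S = -27/95a - 35/3b^3 + 127/19b^2 + 111/19b + 27/95.
  reduce S modulo (h_1, h_2, k_3):
  remainder -35/3b^3 + 10b^2 + 3b ≠ 0; add k_4 = -35/3b^3 + 10b^2 + 3b to the basis.

The other S-polynomials (S(h_2,k_3), S(h_1,k_4), S(h_2,k_4), S(k_3,k_4)) all reduce to 0 modulo the current basis, so we have a Gröbner basis.
Inter-reduce: drop elements whose leading term is divisible by another's, tail-reduce, and make monic.
Reduced Gröbner basis: {a + 35/3b^2 - 10b - 1, b^3 - 6/7b^2 - 9/35b}.

Same reduced basis, so the two generating sets span the same ideal.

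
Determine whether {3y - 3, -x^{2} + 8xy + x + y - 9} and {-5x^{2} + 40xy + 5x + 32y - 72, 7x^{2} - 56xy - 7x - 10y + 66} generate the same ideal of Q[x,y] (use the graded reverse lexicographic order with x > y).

For a fixed monomial order, each ideal has a unique reduced Gröbner basis; comparing bases decides equality.
Buchberger on the first generating set:
f_1 = 3y - 3, LT = y.
f_2 = -x^{2} + 8xy + x + y - 9, LT = x^{2}.

The S-polynomials (S(f_1,f_2)) all reduce to 0 modulo the current basis, so we have a Gröbner basis.
Inter-reduce: drop elements whose leading term is divisible by another's, tail-reduce, and make monic.
Reduced Gröbner basis: {x^{2} - 9x + 8, y - 1}.

Buchberger on the second generating set:
h_1 = -5x^{2} + 40xy + 5x + 32y - 72, LT = x^{2}.
h_2 = 7x^{2} - 56xy - 7x - 10y + 66, LT = x^{2}.

S(h_1,h_2): lcm = x^{2}. S = -\tfrac{174}{35}y + \tfrac{174}{35}.
  leading term y: no divisor's leading term divides it; move -\tfrac{174}{35}y to the remainder.
  leading term 1: no divisor's leading term divides it; move \tfrac{174}{35} to the remainder.
  remainder -\tfrac{174}{35}y + \tfrac{174}{35} ≠ 0; add k_3 = -\tfrac{174}{35}y + \tfrac{174}{35} to the basis.

The other S-polynomials (S(h_1,k_3), S(h_2,k_3)) all reduce to 0 modulo the current basis, so we have a Gröbner basis.
Inter-reduce: drop elements whose leading term is divisible by another's, tail-reduce, and make monic.
Reduced Gröbner basis: {x^{2} - 9x + 8, y - 1}.

The two bases agree; hence the ideals are identical.
The same test decides containment: I ⊆ J iff every generator of I reduces to 0 modulo a Gröbner basis of J.

Yes, the ideals are equal.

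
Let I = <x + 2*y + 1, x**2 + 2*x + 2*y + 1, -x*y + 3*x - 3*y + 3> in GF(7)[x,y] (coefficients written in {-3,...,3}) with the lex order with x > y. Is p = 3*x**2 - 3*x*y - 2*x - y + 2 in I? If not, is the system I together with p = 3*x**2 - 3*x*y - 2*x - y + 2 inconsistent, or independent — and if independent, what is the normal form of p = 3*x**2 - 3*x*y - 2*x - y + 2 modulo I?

First compute the reduced Gröbner basis of I by Buchberger's algorithm.
f_1 = x + 2*y + 1, LT = x.
f_2 = x**2 + 2*x + 2*y + 1, LT = x**2.
f_3 = -x*y + 3*x - 3*y + 3, LT = x*y.

S(f_1,f_2): lcm = x**2. S = 2*x*y - x - 2*y - 1.
  leading term x*y: subtract (2*y)·f_1 from 2*x*y - x - 2*y - 1 → -x + 3*y**2 + 3*y - 1
  leading term x: subtract (-1)·f_1 from -x + 3*y**2 + 3*y - 1 → 3*y**2 - 2*y
  leading term y**2: no divisor's leading term divides it; move 3*y**2 to the remainder.
  leading term y: no divisor's leading term divides it; move -2*y to the remainder.
  remainder 3*y**2 - 2*y ≠ 0; add h_4 = 3*y**2 - 2*y to the basis.

S(f_1,f_3): lcm = x*y. S = 3*x + 2*y**2 - 2*y + 3.
  leading term x: subtract (3)·f_1 from 3*x + 2*y**2 - 2*y + 3 → 2*y**2 - y
  leading term y**2: subtract (3)·h_4 from 2*y**2 - y → -2*y
  leading term y: no divisor's leading term divides it; move -2*y to the remainder.
  remainder -2*y ≠ 0; add h_5 = -2*y to the basis.

The other S-polynomials (S(f_2,f_3), S(f_1,h_4), S(f_2,h_4), S(f_3,h_4), S(f_1,h_5), S(f_2,h_5), S(f_3,h_5), S(h_4,h_5)) all reduce to 0 modulo the current basis, so we have a Gröbner basis.
Inter-reduce: drop elements whose leading term is divisible by another's, tail-reduce, and make monic.
Reduced Gröbner basis: {x + 1, y}.
Label its elements g_1 = x + 1, g_2 = y.

Reduce p = 3*x**2 - 3*x*y - 2*x - y + 2 modulo G:
  leading term x**2: subtract (3*x)·g_1 from 3*x**2 - 3*x*y - 2*x - y + 2 → -3*x*y + 2*x - y + 2
  leading term x*y: subtract (-3*y)·g_1 from -3*x*y + 2*x - y + 2 → 2*x + 2*y + 2
  leading term x: subtract (2)·g_1 from 2*x + 2*y + 2 → 2*y
  leading term y: subtract (2)·g_2 from 2*y → 0
  normal form = 0.
Since the normal form is 0, p ∈ I.

The remainder on division by a Gröbner basis is unique — it is the normal form.

3*x**2 - 3*x*y - 2*x - y + 2 lies in I (it reduces to 0).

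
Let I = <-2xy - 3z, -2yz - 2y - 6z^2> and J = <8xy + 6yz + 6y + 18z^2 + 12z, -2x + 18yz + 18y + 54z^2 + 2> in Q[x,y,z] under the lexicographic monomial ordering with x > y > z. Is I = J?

Equality of ideals is decidable: compute both reduced Gröbner bases (unique for the ordering) and check whether they agree.
Buchberger on the first generating set:
f_1 = -2xy - 3z, LT = xy.
f_2 = -2yz - 2y - 6z^2, LT = yz.

S(f_1,f_2): lcm = xyz. S = -xy - 3xz^2 + 3/2z^2.
  leading term xy: subtract (1/2)·f_1 from -xy - 3xz^2 + 3/2z^2 → -3xz^2 + 3/2z^2 + 3/2z
  leading term xz^2: no divisor's leading term divides it; move -3xz^2 to the remainder.
  leading term z^2: no divisor's leading term divides it; move 3/2z^2 to the remainder.
  leading term z: no divisor's leading term divides it; move 3/2z to the remainder.
  remainder -3xz^2 + 3/2z^2 + 3/2z ≠ 0; add g_3 = -3xz^2 + 3/2z^2 + 3/2z to the basis.

The other S-polynomials (S(f_1,g_3), S(f_2,g_3)) all reduce to 0 modulo the current basis, so we have a Gröbner basis.
Inter-reduce: drop elements whose leading term is divisible by another's, tail-reduce, and make monic.
Reduced Gröbner basis: {xy + 3/2z, xz^2 - 1/2z^2 - 1/2z, yz + y + 3z^2}.

Buchberger on the second generating set:
h_1 = 8xy + 6yz + 6y + 18z^2 + 12z, LT = xy.
h_2 = -2x + 18yz + 18y + 54z^2 + 2, LT = x.

S(h_1,h_2): lcm = xy. S = 9y^2z + 9y^2 + 27yz^2 + 3/4yz + 7/4y + 9/4z^2 + 3/2z.
  leading term y^2z: no divisor's leading term divides it; move 9y^2z to the remainder.
  leading term y^2: no divisor's leading term divides it; move 9y^2 to the remainder.
  leading term yz^2: no divisor's leading term divides it; move 27yz^2 to the remainder.
  leading term yz: no divisor's leading term divides it; move 3/4yz to the remainder.
  leading term y: no divisor's leading term divides it; move 7/4y to the remainder.
  leading term z^2: no divisor's leading term divides it; move 9/4z^2 to the remainder.
  leading term z: no divisor's leading term divides it; move 3/2z to the remainder.
  remainder 9y^2z + 9y^2 + 27yz^2 + 3/4yz + 7/4y + 9/4z^2 + 3/2z ≠ 0; add k_3 = 9y^2z + 9y^2 + 27yz^2 + 3/4yz + 7/4y + 9/4z^2 + 3/2z to the basis.

The other S-polynomials (S(h_1,k_3), S(h_2,k_3)) all reduce to 0 modulo the current basis, so we have a Gröbner basis.
Inter-reduce: drop elements whose leading term is divisible by another's, tail-reduce, and make monic.
Reduced Gröbner basis: {x - 9yz - 9y - 27z^2 - 1, y^2z + y^2 + 3yz^2 + 1/12yz + 7/36y + 1/4z^2 + 1/6z}.

Since the reduced bases disagree, the two ideals are not the same.

No, the ideals differ.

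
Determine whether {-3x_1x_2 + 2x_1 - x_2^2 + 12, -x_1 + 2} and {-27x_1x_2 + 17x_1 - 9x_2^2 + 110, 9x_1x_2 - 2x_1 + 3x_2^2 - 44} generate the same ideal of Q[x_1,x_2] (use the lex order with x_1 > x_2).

Yes, the ideals are equal.

For a fixed monomial order, each ideal has a unique reduced Gröbner basis; comparing bases decides equality.
Buchberger on the first generating set:
f_1 = -3x_1x_2 + 2x_1 - x_2^2 + 12, LT = x_1x_2.
f_2 = -x_1 + 2, LT = x_1.

S(f_1,f_2): lcm = x_1x_2. S = -2/3x_1 + 1/3x_2^2 + 2x_2 - 4.
  reduce S modulo (f_1, f_2):
  remainder 1/3x_2^2 + 2x_2 - 16/3 ≠ 0; add g_3 = 1/3x_2^2 + 2x_2 - 16/3 to the basis.

The other S-polynomials (S(f_1,g_3), S(f_2,g_3)) all reduce to 0 modulo the current basis, so we have a Gröbner basis.
Inter-reduce: drop elements whose leading term is divisible by another's, tail-reduce, and make monic.
Reduced Gröbner basis: {x_1 - 2, x_2^2 + 6x_2 - 16}.

Buchberger on the second generating set:
h_1 = -27x_1x_2 + 17x_1 - 9x_2^2 + 110, LT = x_1x_2.
h_2 = 9x_1x_2 - 2x_1 + 3x_2^2 - 44, LT = x_1x_2.

S(h_1,h_2): lcm = x_1x_2. S = -11/27x_1 + 22/27.
  reduce S modulo (h_1, h_2):
  remainder -11/27x_1 + 22/27 ≠ 0; add k_3 = -11/27x_1 + 22/27 to the basis.

S(h_1,k_3): lcm = x_1x_2. S = -17/27x_1 + 1/3x_2^2 + 2x_2 - 110/27.
  reduce S modulo (h_1, h_2, k_3):
  remainder 1/3x_2^2 + 2x_2 - 16/3 ≠ 0; add k_4 = 1/3x_2^2 + 2x_2 - 16/3 to the basis.

The other S-polynomials (S(h_2,k_3), S(h_1,k_4), S(h_2,k_4), S(k_3,k_4)) all reduce to 0 modulo the current basis, so we have a Gröbner basis.
Inter-reduce: drop elements whose leading term is divisible by another's, tail-reduce, and make monic.
Reduced Gröbner basis: {x_1 - 2, x_2^2 + 6x_2 - 16}.

These coincide, so the ideals are equal.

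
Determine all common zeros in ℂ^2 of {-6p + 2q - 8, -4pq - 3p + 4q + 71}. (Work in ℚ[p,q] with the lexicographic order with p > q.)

{(-3, -5), (29/12, 45/4)}

Compute a lex Gröbner basis by Buchberger's algorithm.
f_1 = -6p + 2q - 8, LT = p.
f_2 = -4pq - 3p + 4q + 71, LT = pq.

S(f_1,f_2): lcm = pq. S = -¾p - ⅓q² + 7/3q + 71/4.
  leading term p: subtract (⅛)·f_1 from -¾p - ⅓q² + 7/3q + 71/4 → -⅓q² + 25/12q + 75/4
  leading term q²: no divisor's leading term divides it; move -⅓q² to the remainder.
  leading term q: no divisor's leading term divides it; move 25/12q to the remainder.
  leading term 1: no divisor's leading term divides it; move 75/4 to the remainder.
  remainder -⅓q² + 25/12q + 75/4 ≠ 0; add h_3 = -⅓q² + 25/12q + 75/4 to the basis.

The other S-polynomials (S(f_1,h_3), S(f_2,h_3)) all reduce to 0 modulo the current basis, so we have a Gröbner basis.
Inter-reduce: drop elements whose leading term is divisible by another's, tail-reduce, and make monic.
Reduced Gröbner basis: {p - ⅓q + 4/3, q² - 25/4q - 225/4}.

A lex Gröbner basis eliminates variables successively. Here q² - 25/4q - 225/4 depends only on q, with roots {-5, 45/4}; lifting each root through the earlier basis elements recovers the full solutions.
  q = -5: the earlier basis element becomes p + 3 = 0, giving p = -3 — point (-3, -5).
  q = 45/4: the earlier basis element becomes p - 29/12 = 0, giving p = 29/12 — point (29/12, 45/4).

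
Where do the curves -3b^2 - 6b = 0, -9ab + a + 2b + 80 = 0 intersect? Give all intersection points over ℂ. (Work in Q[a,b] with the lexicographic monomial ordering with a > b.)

Compute a lex Gröbner basis by Buchberger's algorithm.
f_1 = -3b^2 - 6b, LT = b^2.
f_2 = -9ab + a + 2b + 80, LT = ab.

S(f_1,f_2): lcm = ab^2. S = 19/9ab + 2/9b^2 + 80/9b.
  leading term ab: subtract (-19/81)·f_2 from 19/9ab + 2/9b^2 + 80/9b → 19/81a + 2/9b^2 + 758/81b + 1520/81
  leading term a: no divisor's leading term divides it; move 19/81a to the remainder.
  leading term b^2: subtract (-2/27)·f_1 from 2/9b^2 + 758/81b + 1520/81 → 722/81b + 1520/81
  leading term b: no divisor's leading term divides it; move 722/81b to the remainder.
  leading term 1: no divisor's leading term divides it; move 1520/81 to the remainder.
  remainder 19/81a + 722/81b + 1520/81 ≠ 0; add h_3 = 19/81a + 722/81b + 1520/81 to the basis.

The other S-polynomials (S(f_1,h_3), S(f_2,h_3)) all reduce to 0 modulo the current basis, so we have a Gröbner basis.
Inter-reduce: drop elements whose leading term is divisible by another's, tail-reduce, and make monic.
Reduced Gröbner basis: {a + 38b + 80, b^2 + 2b}.

From the last basis element, b^2 + 2b = 0, so b takes values in {-2, 0}. Each choice, substituted upward through the basis, yields the corresponding point(s) of the solution set.
  b = -2: the earlier basis element becomes a + 4 = 0, giving a = -4 — point (-4, -2).
  b = 0: the earlier basis element becomes a + 80 = 0, giving a = -80 — point (-80, 0).

{(-4, -2), (-80, 0)}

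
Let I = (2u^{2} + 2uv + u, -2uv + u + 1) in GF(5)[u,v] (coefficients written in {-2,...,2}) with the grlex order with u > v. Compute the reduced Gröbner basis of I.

f_1 = 2u^{2} + 2uv + u, LT = u^{2}.
f_2 = -2uv + u + 1, LT = uv.

S(f_1,f_2): lcm = u^{2}v. S = uv^{2} - 2u^{2} - 2uv - 2u.
  leading term uv^{2}: subtract (2v)·f_2 from uv^{2} - 2u^{2} - 2uv - 2u → -2u^{2} + uv - 2u - 2v
  leading term u^{2}: subtract (-1)·f_1 from -2u^{2} + uv - 2u - 2v → -2uv - u - 2v
  leading term uv: subtract (1)·f_2 from -2uv - u - 2v → -2u - 2v - 1
  leading term u: no divisor's leading term divides it; move -2u to the remainder.
  leading term v: no divisor's leading term divides it; move -2v to the remainder.
  leading term 1: no divisor's leading term divides it; move -1 to the remainder.
  remainder -2u - 2v - 1 ≠ 0; add g_3 = -2u - 2v - 1 to the basis.

S(f_2,g_3): lcm = uv. S = -v^{2} + 2u + 2v + 2.
  leading term v^{2}: no divisor's leading term divides it; move -v^{2} to the remainder.
  leading term u: subtract (-1)·g_3 from 2u + 2v + 2 → 1
  leading term 1: no divisor's leading term divides it; move 1 to the remainder.
  remainder -v^{2} + 1 ≠ 0; add g_4 = -v^{2} + 1 to the basis.

The other S-polynomials (S(f_1,g_3), S(f_1,g_4), S(f_2,g_4), S(g_3,g_4)) all reduce to 0 modulo the current basis, so we have a Gröbner basis.
Inter-reduce: drop elements whose leading term is divisible by another's, tail-reduce, and make monic.

G = {v^{2} - 1, u + v - 2}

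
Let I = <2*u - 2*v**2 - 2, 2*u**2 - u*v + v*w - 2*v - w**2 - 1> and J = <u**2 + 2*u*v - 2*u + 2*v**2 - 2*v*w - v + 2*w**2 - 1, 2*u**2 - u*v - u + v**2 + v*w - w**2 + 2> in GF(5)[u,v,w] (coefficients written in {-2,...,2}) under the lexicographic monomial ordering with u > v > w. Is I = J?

For a fixed monomial order, each ideal has a unique reduced Gröbner basis; comparing bases decides equality.
Buchberger on the first generating set:
f_1 = 2*u - 2*v**2 - 2, LT = u.
f_2 = 2*u**2 - u*v + v*w - 2*v - w**2 - 1, LT = u**2.

S(f_1,f_2): lcm = u**2. S = -u*v**2 - 2*u*v - u + 2*v*w + v - 2*w**2 - 2.
  leading term u*v**2: subtract (2*v**2)·f_1 from -u*v**2 - 2*u*v - u + 2*v*w + v - 2*w**2 - 2 → -2*u*v - u - v**4 - v**2 + 2*v*w + v - 2*w**2 - 2
  leading term u*v: subtract (-v)·f_1 from -2*u*v - u - v**4 - v**2 + 2*v*w + v - 2*w**2 - 2 → -u - v**4 - 2*v**3 - v**2 + 2*v*w - v - 2*w**2 - 2
  leading term u: subtract (2)·f_1 from -u - v**4 - 2*v**3 - v**2 + 2*v*w - v - 2*w**2 - 2 → -v**4 - 2*v**3 - 2*v**2 + 2*v*w - v - 2*w**2 + 2
  leading term v**4: no divisor's leading term divides it; move -v**4 to the remainder.
  leading term v**3: no divisor's leading term divides it; move -2*v**3 to the remainder.
  leading term v**2: no divisor's leading term divides it; move -2*v**2 to the remainder.
  leading term v*w: no divisor's leading term divides it; move 2*v*w to the remainder.
  leading term v: no divisor's leading term divides it; move -v to the remainder.
  leading term w**2: no divisor's leading term divides it; move -2*w**2 to the remainder.
  leading term 1: no divisor's leading term divides it; move 2 to the remainder.
  remainder -v**4 - 2*v**3 - 2*v**2 + 2*v*w - v - 2*w**2 + 2 ≠ 0; add g_3 = -v**4 - 2*v**3 - 2*v**2 + 2*v*w - v - 2*w**2 + 2 to the basis.

The other S-polynomials (S(f_1,g_3), S(f_2,g_3)) all reduce to 0 modulo the current basis, so we have a Gröbner basis.
Inter-reduce: drop elements whose leading term is divisible by another's, tail-reduce, and make monic.
Reduced Gröbner basis: {u - v**2 - 1, v**4 + 2*v**3 + 2*v**2 - 2*v*w + v + 2*w**2 - 2}.

Buchberger on the second generating set:
h_1 = u**2 + 2*u*v - 2*u + 2*v**2 - 2*v*w - v + 2*w**2 - 1, LT = u**2.
h_2 = 2*u**2 - u*v - u + v**2 + v*w - w**2 + 2, LT = u**2.

S(h_1,h_2): lcm = u**2. S = u - v**2 - v - 2.
  leading term u: no divisor's leading term divides it; move u to the remainder.
  leading term v**2: no divisor's leading term divides it; move -v**2 to the remainder.
  leading term v: no divisor's leading term divides it; move -v to the remainder.
  leading term 1: no divisor's leading term divides it; move -2 to the remainder.
  remainder u - v**2 - v - 2 ≠ 0; add k_3 = u - v**2 - v - 2 to the basis.

S(h_1,k_3): lcm = u**2. S = u*v**2 - 2*u*v + 2*v**2 - 2*v*w - v + 2*w**2 - 1.
  leading term u*v**2: subtract (v**2)·k_3 from u*v**2 - 2*u*v + 2*v**2 - 2*v*w - v + 2*w**2 - 1 → -2*u*v + v**4 + v**3 - v**2 - 2*v*w - v + 2*w**2 - 1
  leading term u*v: subtract (-2*v)·k_3 from -2*u*v + v**4 + v**3 - v**2 - 2*v*w - v + 2*w**2 - 1 → v**4 - v**3 + 2*v**2 - 2*v*w + 2*w**2 - 1
  leading term v**4: no divisor's leading term divides it; move v**4 to the remainder.
  leading term v**3: no divisor's leading term divides it; move -v**3 to the remainder.
  leading term v**2: no divisor's leading term divides it; move 2*v**2 to the remainder.
  leading term v*w: no divisor's leading term divides it; move -2*v*w to the remainder.
  leading term w**2: no divisor's leading term divides it; move 2*w**2 to the remainder.
  leading term 1: no divisor's leading term divides it; move -1 to the remainder.
  remainder v**4 - v**3 + 2*v**2 - 2*v*w + 2*w**2 - 1 ≠ 0; add k_4 = v**4 - v**3 + 2*v**2 - 2*v*w + 2*w**2 - 1 to the basis.

The other S-polynomials (S(h_2,k_3), S(h_1,k_4), S(h_2,k_4), S(k_3,k_4)) all reduce to 0 modulo the current basis, so we have a Gröbner basis.
Inter-reduce: drop elements whose leading term is divisible by another's, tail-reduce, and make monic.
Reduced Gröbner basis: {u - v**2 - v - 2, v**4 - v**3 + 2*v**2 - 2*v*w + 2*w**2 - 1}.

These differ, so the ideals are not equal.

No, the ideals differ.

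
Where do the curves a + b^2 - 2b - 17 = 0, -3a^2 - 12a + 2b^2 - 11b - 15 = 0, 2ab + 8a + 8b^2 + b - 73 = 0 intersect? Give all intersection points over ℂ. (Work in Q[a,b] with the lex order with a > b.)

{(2, -3)}

Compute a lex Gröbner basis by Buchberger's algorithm.
f_1 = a + b^2 - 2b - 17, LT = a.
f_2 = -3a^2 - 12a + 2b^2 - 11b - 15, LT = a^2.
f_3 = 2ab + 8a + 8b^2 + b - 73, LT = ab.

S(f_1,f_2): lcm = a^2. S = ab^2 - 2ab - 21a + 2/3b^2 - 11/3b - 5.
  reduce S modulo (f_1, f_2, f_3):
  remainder -b^4 + 4b^3 + 104/3b^2 - 239/3b - 362 ≠ 0; add h_4 = -b^4 + 4b^3 + 104/3b^2 - 239/3b - 362 to the basis.

S(f_1,f_3): lcm = ab. S = -4a + b^3 - 6b^2 - 35/2b + 73/2.
  reduce S modulo (f_1, f_2, f_3, h_4):
  remainder b^3 - 2b^2 - 51/2b - 63/2 ≠ 0; add h_5 = b^3 - 2b^2 - 51/2b - 63/2 to the basis.

S(f_2,f_3): lcm = a^2b. S = -4a^2 - 4ab^2 + 7/2ab + 73/2a - 2/3b^3 + 11/3b^2 + 5b.
  reduce S modulo (f_1, f_2, f_3, h_4, h_5):
  remainder 203/6b^2 - 147/4b - 1659/4 ≠ 0; add h_6 = 203/6b^2 - 147/4b - 1659/4 to the basis.

S(f_3,h_4): lcm = ab^4. S = 8ab^3 + 104/3ab^2 - 239/3ab - 362a + 4b^5 + 1/2b^4 - 73/2b^3.
  reduce S modulo (f_1, f_2, f_3, h_4, h_5, h_6):
  remainder 1324763/1044b + 1324763/348 ≠ 0; add h_7 = 1324763/1044b + 1324763/348 to the basis.

The other S-polynomials (S(f_1,h_4), S(f_2,h_4), S(f_1,h_5), S(f_2,h_5), S(f_3,h_5), S(h_4,h_5), S(f_1,h_6), S(f_2,h_6), S(f_3,h_6), S(h_4,h_6), S(h_5,h_6), S(f_1,h_7), S(f_2,h_7), S(f_3,h_7), S(h_4,h_7), S(h_5,h_7), S(h_6,h_7)) all reduce to 0 modulo the current basis, so we have a Gröbner basis.
Inter-reduce: drop elements whose leading term is divisible by another's, tail-reduce, and make monic.
Reduced Gröbner basis: {a - 2, b + 3}.

Since the basis is lex-ordered, b + 3 is univariate in b. Its roots are {-3}. Back-substituting each root into the other basis elements fixes the other coordinates.
  b = -3: the earlier basis element becomes a - 2 = 0, giving a = 2 — point (2, -3).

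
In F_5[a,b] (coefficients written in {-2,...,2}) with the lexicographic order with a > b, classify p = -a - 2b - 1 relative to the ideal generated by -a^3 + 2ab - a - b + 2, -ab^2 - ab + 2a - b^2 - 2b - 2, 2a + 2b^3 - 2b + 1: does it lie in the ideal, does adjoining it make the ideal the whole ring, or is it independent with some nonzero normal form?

First compute the reduced Gröbner basis of I by Buchberger's algorithm.
f_1 = -a^3 + 2ab - a - b + 2, LT = a^3.
f_2 = -ab^2 - ab + 2a - b^2 - 2b - 2, LT = ab^2.
f_3 = 2a + 2b^3 - 2b + 1, LT = a.

S(f_1,f_2): lcm = a^3b^2. S = -a^3b + 2a^3 - a^2b^2 - 2a^2b - 2a^2 - 2ab^3 + ab^2 + b^3 - 2b^2.
  leading term a^3b: subtract (b)·f_1 from -a^3b + 2a^3 - a^2b^2 - 2a^2b - 2a^2 - 2ab^3 + ab^2 + b^3 - 2b^2 → 2a^3 - a^2b^2 - 2a^2b - 2a^2 - 2ab^3 - ab^2 + ab + b^3 - b^2 - 2b
  leading term a^3: subtract (-2)·f_1 from 2a^3 - a^2b^2 - 2a^2b - 2a^2 - 2ab^3 - ab^2 + ab + b^3 - b^2 - 2b → -a^2b^2 - 2a^2b - 2a^2 - 2ab^3 - ab^2 - 2a + b^3 - b^2 + b - 1
  leading term a^2b^2: subtract (a)·f_2 from -a^2b^2 - 2a^2b - 2a^2 - 2ab^3 - ab^2 - 2a + b^3 - b^2 + b - 1 → -a^2b + a^2 - 2ab^3 + 2ab + b^3 - b^2 + b - 1
  leading term a^2b: subtract (2ab)·f_3 from -a^2b + a^2 - 2ab^3 + 2ab + b^3 - b^2 + b - 1 → a^2 + ab^4 - 2ab^3 - ab^2 + b^3 - b^2 + b - 1
  leading term a^2: subtract (-2a)·f_3 from a^2 + ab^4 - 2ab^3 - ab^2 + b^3 - b^2 + b - 1 → ab^4 + 2ab^3 - ab^2 + ab + 2a + b^3 - b^2 + b - 1
  leading term ab^4: subtract (-b^2)·f_2 from ab^4 + 2ab^3 - ab^2 + ab + 2a + b^3 - b^2 + b - 1 → ab^3 + ab^2 + ab + 2a - b^4 - b^3 + 2b^2 + b - 1
  leading term ab^3: subtract (-b)·f_2 from ab^3 + ab^2 + ab + 2a - b^4 - b^3 + 2b^2 + b - 1 → -2ab + 2a - b^4 - 2b^3 - b - 1
  leading term ab: subtract (-b)·f_3 from -2ab + 2a - b^4 - 2b^3 - b - 1 → 2a + b^4 - 2b^3 - 2b^2 - 1
  leading term a: subtract (1)·f_3 from 2a + b^4 - 2b^3 - 2b^2 - 1 → b^4 + b^3 - 2b^2 + 2b - 2
  leading term b^4: no divisor's leading term divides it; move b^4 to the remainder.
  leading term b^3: no divisor's leading term divides it; move b^3 to the remainder.
  leading term b^2: no divisor's leading term divides it; move -2b^2 to the remainder.
  leading term b: no divisor's leading term divides it; move 2b to the remainder.
  leading term 1: no divisor's leading term divides it; move -2 to the remainder.
  remainder b^4 + b^3 - 2b^2 + 2b - 2 ≠ 0; add h_4 = b^4 + b^3 - 2b^2 + 2b - 2 to the basis.

S(f_1,f_3): lcm = a^3. S = -a^2b^3 + a^2b + 2a^2 - 2ab + a + b - 2.
  leading term a^2b^3: subtract (ab)·f_2 from -a^2b^3 + a^2b + 2a^2 - 2ab + a + b - 2 → a^2b^2 - a^2b + 2a^2 + ab^3 + 2ab^2 + a + b - 2
  leading term a^2b^2: subtract (-a)·f_2 from a^2b^2 - a^2b + 2a^2 + ab^3 + 2ab^2 + a + b - 2 → -2a^2b - a^2 + ab^3 + ab^2 - 2ab - a + b - 2
  leading term a^2b: subtract (-ab)·f_3 from -2a^2b - a^2 + ab^3 + ab^2 - 2ab - a + b - 2 → -a^2 + 2ab^4 + ab^3 - ab^2 - ab - a + b - 2
  leading term a^2: subtract (2a)·f_3 from -a^2 + 2ab^4 + ab^3 - ab^2 - ab - a + b - 2 → 2ab^4 + 2ab^3 - ab^2 - 2ab + 2a + b - 2
  leading term ab^4: subtract (-2b^2)·f_2 from 2ab^4 + 2ab^3 - ab^2 - 2ab + 2a + b - 2 → -2ab^2 - 2ab + 2a - 2b^4 + b^3 + b^2 + b - 2
  leading term ab^2: subtract (2)·f_2 from -2ab^2 - 2ab + 2a - 2b^4 + b^3 + b^2 + b - 2 → -2a - 2b^4 + b^3 - 2b^2 + 2
  leading term a: subtract (-1)·f_3 from -2a - 2b^4 + b^3 - 2b^2 + 2 → -2b^4 - 2b^3 - 2b^2 - 2b - 2
  leading term b^4: subtract (-2)·h_4 from -2b^4 - 2b^3 - 2b^2 - 2b - 2 → -b^2 + 2b - 1
  leading term b^2: no divisor's leading term divides it; move -b^2 to the remainder.
  leading term b: no divisor's leading term divides it; move 2b to the remainder.
  leading term 1: no divisor's leading term divides it; move -1 to the remainder.
  remainder -b^2 + 2b - 1 ≠ 0; add h_5 = -b^2 + 2b - 1 to the basis.

The other S-polynomials (S(f_2,f_3), S(f_1,h_4), S(f_2,h_4), S(f_3,h_4), S(f_1,h_5), S(f_2,h_5), S(f_3,h_5), S(h_4,h_5)) all reduce to 0 modulo the current basis, so we have a Gröbner basis.
Inter-reduce: drop elements whose leading term is divisible by another's, tail-reduce, and make monic.
Reduced Gröbner basis: {a + 2b + 1, b^2 - 2b + 1}.
Label its elements g_1 = a + 2b + 1, g_2 = b^2 - 2b + 1.

Reduce p = -a - 2b - 1 modulo G:
  leading term a: subtract (-1)·g_1 from -a - 2b - 1 → 0
  normal form = 0.
Since the normal form is 0, p ∈ I.

The remainder on division by a Gröbner basis is unique — it is the normal form.

-a - 2b - 1 lies in I (it reduces to 0).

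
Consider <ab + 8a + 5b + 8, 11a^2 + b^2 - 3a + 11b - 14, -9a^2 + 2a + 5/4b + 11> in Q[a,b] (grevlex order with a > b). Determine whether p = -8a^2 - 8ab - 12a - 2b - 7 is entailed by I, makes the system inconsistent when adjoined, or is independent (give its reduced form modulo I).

First compute the reduced Gröbner basis of I by Buchberger's algorithm.
f_1 = ab + 8a + 5b + 8, LT = ab.
f_2 = 11a^2 + b^2 - 3a + 11b - 14, LT = a^2.
f_3 = -9a^2 + 2a + 5/4b + 11, LT = a^2.

S(f_1,f_2): lcm = a^2b. S = -1/11b^3 + 8a^2 + 58/11ab - b^2 + 8a + 14/11b.
  reduce S modulo (f_1, f_2, f_3):
  remainder -1/11b^3 - 19/11b^2 - 32a - 364/11b - 32 ≠ 0; add h_4 = -1/11b^3 - 19/11b^2 - 32a - 364/11b - 32 to the basis.

S(f_1,f_3): lcm = a^2b. S = 8a^2 + 47/9ab + 5/36b^2 + 8a + 11/9b.
  reduce S modulo (f_1, f_2, f_3, h_4):
  remainder -233/396b^2 - 3128/99a - 296/9b - 3128/99 ≠ 0; add h_5 = -233/396b^2 - 3128/99a - 296/9b - 3128/99 to the basis.

S(f_2,f_3): lcm = a^2. S = 1/11b^2 - 5/99a + 41/36b - 5/99.
  reduce S modulo (f_1, f_2, f_3, h_4, h_5):
  remainder -10343/2097a - 33071/8388b - 10343/2097 ≠ 0; add h_6 = -10343/2097a - 33071/8388b - 10343/2097 to the basis.

S(f_1,h_5): lcm = ab^2. S = -12512/233a^2 - 11160/233ab + 5b^2 - 12512/233a + 8b.
  reduce S modulo (f_1, f_2, f_3, h_4, h_5, h_6):
  remainder -189571416/2409919b ≠ 0; add h_7 = -189571416/2409919b to the basis.

The other S-polynomials (S(f_1,h_4), S(f_2,h_4), S(f_3,h_4), S(f_2,h_5), S(f_3,h_5), S(h_4,h_5), S(f_1,h_6), S(f_2,h_6), S(f_3,h_6), S(h_4,h_6), S(h_5,h_6), S(f_1,h_7), S(f_2,h_7), S(f_3,h_7), S(h_4,h_7), S(h_5,h_7), S(h_6,h_7)) all reduce to 0 modulo the current basis, so we have a Gröbner basis.
Inter-reduce: drop elements whose leading term is divisible by another's, tail-reduce, and make monic.
Reduced Gröbner basis: {a + 1, b}.
Label its elements g_1 = a + 1, g_2 = b.

Reduce p = -8a^2 - 8ab - 12a - 2b - 7 modulo G:
  leading term a^2: subtract (-8a)·g_1 from -8a^2 - 8ab - 12a - 2b - 7 → -8ab - 4a - 2b - 7
  leading term ab: subtract (-8b)·g_1 from -8ab - 4a - 2b - 7 → -4a + 6b - 7
  leading term a: subtract (-4)·g_1 from -4a + 6b - 7 → 6b - 3
  leading term b: subtract (6)·g_2 from 6b - 3 → -3
  leading term 1: no divisor's leading term divides it; move -3 to the remainder.
  normal form = -3.
The normal form is nonzero, so p ∉ I. Since p minus its normal form lies in I, I + (p) = I + (r) where r = -3; decide whether this ideal is the whole ring.
Here r = -3 is a nonzero constant, hence a unit: 1 ∈ I + (p), the Gröbner basis of I + (p) is {1}, and the enlarged system has no common solution — adjoining p is inconsistent.

Adjoining -8a^2 - 8ab - 12a - 2b - 7 makes the ideal the whole ring: the system is inconsistent.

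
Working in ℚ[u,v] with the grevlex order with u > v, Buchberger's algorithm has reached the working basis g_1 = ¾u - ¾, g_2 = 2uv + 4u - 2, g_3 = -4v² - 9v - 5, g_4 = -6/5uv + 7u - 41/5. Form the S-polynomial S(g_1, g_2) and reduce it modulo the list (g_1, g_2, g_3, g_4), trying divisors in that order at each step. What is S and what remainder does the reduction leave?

S(g_1, g_2) = -2u - v + 1; remainder on division = -v - 1.

lcm(LM(g_1), LM(g_2)) = uv.
S = (lcm/LT(g_1))·g_1 − (lcm/LT(g_2))·g_2 = -2u - v + 1.
Reduce S modulo (g_1, g_2, g_3, g_4) in that order:
  leading term u: subtract (-8/3)·g_1 from -2u - v + 1 → -v - 1
  leading term v: no divisor's leading term divides it; move -v to the remainder.
  leading term 1: no divisor's leading term divides it; move -1 to the remainder.
The remainder -v - 1 is nonzero, so it would be added as the next basis element.
An S-polynomial is built so that the two leading terms cancel; whether anything survives reduction is exactly the Gröbner-basis criterion.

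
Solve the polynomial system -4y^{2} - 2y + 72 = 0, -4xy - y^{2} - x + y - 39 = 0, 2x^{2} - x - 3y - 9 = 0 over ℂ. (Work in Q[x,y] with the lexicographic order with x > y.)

{(-3, 4)}

Compute a lex Gröbner basis by Buchberger's algorithm.
f_1 = -4y^{2} - 2y + 72, LT = y^{2}.
f_2 = -4xy - x - y^{2} + y - 39, LT = xy.
f_3 = 2x^{2} - x - 3y - 9, LT = x^{2}.

S(f_1,f_2): lcm = xy^{2}. S = \tfrac{1}{4}xy - 18x - \tfrac{1}{4}y^{3} + \tfrac{1}{4}y^{2} - \tfrac{39}{4}y.
  leading term xy: subtract (-\tfrac{1}{16})·f_2 from \tfrac{1}{4}xy - 18x - \tfrac{1}{4}y^{3} + \tfrac{1}{4}y^{2} - \tfrac{39}{4}y → -\tfrac{289}{16}x - \tfrac{1}{4}y^{3} + \tfrac{3}{16}y^{2} - \tfrac{155}{16}y - \tfrac{39}{16}
  leading term x: no divisor's leading term divides it; move -\tfrac{289}{16}x to the remainder.
  leading term y^{3}: subtract (\tfrac{1}{16}y)·f_1 from -\tfrac{1}{4}y^{3} + \tfrac{3}{16}y^{2} - \tfrac{155}{16}y - \tfrac{39}{16} → \tfrac{5}{16}y^{2} - \tfrac{227}{16}y - \tfrac{39}{16}
  leading term y^{2}: subtract (-\tfrac{5}{64})·f_1 from \tfrac{5}{16}y^{2} - \tfrac{227}{16}y - \tfrac{39}{16} → -\tfrac{459}{32}y + \tfrac{51}{16}
  leading term y: no divisor's leading term divides it; move -\tfrac{459}{32}y to the remainder.
  leading term 1: no divisor's leading term divides it; move \tfrac{51}{16} to the remainder.
  remainder -\tfrac{289}{16}x - \tfrac{459}{32}y + \tfrac{51}{16} ≠ 0; add h_4 = -\tfrac{289}{16}x - \tfrac{459}{32}y + \tfrac{51}{16} to the basis.

S(f_2,f_3): lcm = x^{2}y. S = \tfrac{1}{4}x^{2} + \tfrac{1}{4}xy^{2} + \tfrac{1}{4}xy + \tfrac{39}{4}x + \tfrac{3}{2}y^{2} + \tfrac{9}{2}y.
  leading term x^{2}: subtract (\tfrac{1}{8})·f_3 from \tfrac{1}{4}x^{2} + \tfrac{1}{4}xy^{2} + \tfrac{1}{4}xy + \tfrac{39}{4}x + \tfrac{3}{2}y^{2} + \tfrac{9}{2}y → \tfrac{1}{4}xy^{2} + \tfrac{1}{4}xy + \tfrac{79}{8}x + \tfrac{3}{2}y^{2} + \tfrac{39}{8}y + \tfrac{9}{8}
  leading term xy^{2}: subtract (-\tfrac{1}{16}x)·f_1 from \tfrac{1}{4}xy^{2} + \tfrac{1}{4}xy + \tfrac{79}{8}x + \tfrac{3}{2}y^{2} + \tfrac{39}{8}y + \tfrac{9}{8} → \tfrac{1}{8}xy + \tfrac{115}{8}x + \tfrac{3}{2}y^{2} + \tfrac{39}{8}y + \tfrac{9}{8}
  leading term xy: subtract (-\tfrac{1}{32})·f_2 from \tfrac{1}{8}xy + \tfrac{115}{8}x + \tfrac{3}{2}y^{2} + \tfrac{39}{8}y + \tfrac{9}{8} → \tfrac{459}{32}x + \tfrac{47}{32}y^{2} + \tfrac{157}{32}y - \tfrac{3}{32}
  leading term x: subtract (-\tfrac{27}{34})·h_4 from \tfrac{459}{32}x + \tfrac{47}{32}y^{2} + \tfrac{157}{32}y - \tfrac{3}{32} → \tfrac{47}{32}y^{2} - \tfrac{415}{64}y + \tfrac{39}{16}
  leading term y^{2}: subtract (-\tfrac{47}{128})·f_1 from \tfrac{47}{32}y^{2} - \tfrac{415}{64}y + \tfrac{39}{16} → -\tfrac{231}{32}y + \tfrac{231}{8}
  leading term y: no divisor's leading term divides it; move -\tfrac{231}{32}y to the remainder.
  leading term 1: no divisor's leading term divides it; move \tfrac{231}{8} to the remainder.
  remainder -\tfrac{231}{32}y + \tfrac{231}{8} ≠ 0; add h_5 = -\tfrac{231}{32}y + \tfrac{231}{8} to the basis.

The other S-polynomials (S(f_1,f_3), S(f_1,h_4), S(f_2,h_4), S(f_3,h_4), S(f_1,h_5), S(f_2,h_5), S(f_3,h_5), S(h_4,h_5)) all reduce to 0 modulo the current basis, so we have a Gröbner basis.
Inter-reduce: drop elements whose leading term is divisible by another's, tail-reduce, and make monic.
Reduced Gröbner basis: {x + 3, y - 4}.

The lex basis is triangular: the last element involves only y. Solving y - 4 = 0 gives y ∈ {4}; substituting each value into the earlier elements determines the remaining variables.
  y = 4: the earlier basis element becomes x + 3 = 0, giving x = -3 — point (-3, 4).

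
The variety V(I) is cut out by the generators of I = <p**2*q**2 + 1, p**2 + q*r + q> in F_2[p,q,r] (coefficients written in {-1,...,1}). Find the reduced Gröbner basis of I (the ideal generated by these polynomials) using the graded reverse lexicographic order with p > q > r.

G = {q**3*r + q**3 + 1, p**2 + q*r + q}

f_1 = p**2*q**2 + 1, LT = p**2*q**2.
f_2 = p**2 + q*r + q, LT = p**2.

S(f_1,f_2): lcm = p**2*q**2. S = q**3*r + q**3 + 1.
  reduce S modulo (f_1, f_2):
  remainder q**3*r + q**3 + 1 ≠ 0; add g_3 = q**3*r + q**3 + 1 to the basis.

The other S-polynomials (S(f_1,g_3), S(f_2,g_3)) all reduce to 0 modulo the current basis, so we have a Gröbner basis.
Inter-reduce: drop elements whose leading term is divisible by another's, tail-reduce, and make monic.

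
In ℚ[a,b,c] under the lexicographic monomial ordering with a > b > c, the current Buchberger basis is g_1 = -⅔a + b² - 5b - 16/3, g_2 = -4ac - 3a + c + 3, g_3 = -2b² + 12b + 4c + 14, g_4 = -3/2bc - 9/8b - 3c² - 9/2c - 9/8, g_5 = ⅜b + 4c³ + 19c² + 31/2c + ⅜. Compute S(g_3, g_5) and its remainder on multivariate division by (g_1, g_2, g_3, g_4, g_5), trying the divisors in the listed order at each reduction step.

lcm(LM(g_3), LM(g_5)) = b².
S = (lcm/LT(g_3))·g_3 − (lcm/LT(g_5))·g_5 = -32/3bc³ - 152/3bc² - 124/3bc - 7b - 2c - 7.
Reduce S modulo (g_1, g_2, g_3, g_4, g_5) in that order:
  leading term bc³: subtract (64/9c²)·g_4 from -32/3bc³ - 152/3bc² - 124/3bc - 7b - 2c - 7 → -128/3bc² - 124/3bc - 7b + 64/3c⁴ + 32c³ + 8c² - 2c - 7
  leading term bc²: subtract (256/9c)·g_4 from -128/3bc² - 124/3bc - 7b + 64/3c⁴ + 32c³ + 8c² - 2c - 7 → -28/3bc - 7b + 64/3c⁴ + 352/3c³ + 136c² + 30c - 7
  leading term bc: subtract (56/9)·g_4 from -28/3bc - 7b + 64/3c⁴ + 352/3c³ + 136c² + 30c - 7 → 64/3c⁴ + 352/3c³ + 464/3c² + 58c
  leading term c⁴: no divisor's leading term divides it; move 64/3c⁴ to the remainder.
  leading term c³: no divisor's leading term divides it; move 352/3c³ to the remainder.
  leading term c²: no divisor's leading term divides it; move 464/3c² to the remainder.
  leading term c: no divisor's leading term divides it; move 58c to the remainder.
The remainder 64/3c⁴ + 352/3c³ + 464/3c² + 58c is nonzero, so it would be added as the next basis element.

S(g_3, g_5) = -32/3bc³ - 152/3bc² - 124/3bc - 7b - 2c - 7; remainder on division = 64/3c⁴ + 352/3c³ + 464/3c² + 58c.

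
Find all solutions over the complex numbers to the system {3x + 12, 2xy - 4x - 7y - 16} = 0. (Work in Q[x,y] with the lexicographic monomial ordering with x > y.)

{(-4, 0)}

Compute a lex Gröbner basis by Buchberger's algorithm.
f_1 = 3x + 12, LT = x.
f_2 = 2xy - 4x - 7y - 16, LT = xy.

S(f_1,f_2): lcm = xy. S = 2x + 15/2y + 8.
  leading term x: subtract (2/3)·f_1 from 2x + 15/2y + 8 → 15/2y
  leading term y: no divisor's leading term divides it; move 15/2y to the remainder.
  remainder 15/2y ≠ 0; add h_3 = 15/2y to the basis.

The other S-polynomials (S(f_1,h_3), S(f_2,h_3)) all reduce to 0 modulo the current basis, so we have a Gröbner basis.
Inter-reduce: drop elements whose leading term is divisible by another's, tail-reduce, and make monic.
Reduced Gröbner basis: {x + 4, y}.

Since the basis is lex-ordered, y is univariate in y. Its roots are {0}. Back-substituting each root into the other basis elements fixes the other coordinates.
  y = 0: the earlier basis element becomes x + 4 = 0, giving x = -4 — point (-4, 0).
Each listed point satisfies every original equation (direct substitution).
This is the nonlinear analogue of row-reducing a linear system.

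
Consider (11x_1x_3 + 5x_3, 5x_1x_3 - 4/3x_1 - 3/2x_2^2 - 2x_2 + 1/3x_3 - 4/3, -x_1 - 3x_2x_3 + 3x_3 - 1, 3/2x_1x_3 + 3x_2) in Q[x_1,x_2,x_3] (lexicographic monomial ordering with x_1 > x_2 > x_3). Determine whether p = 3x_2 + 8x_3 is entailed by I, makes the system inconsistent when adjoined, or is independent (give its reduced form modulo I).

3x_2 + 8x_3 lies in I (it reduces to 0).

First compute the reduced Gröbner basis of I by Buchberger's algorithm.
f_1 = 11x_1x_3 + 5x_3, LT = x_1x_3.
f_2 = 5x_1x_3 - 4/3x_1 - 3/2x_2^2 - 2x_2 + 1/3x_3 - 4/3, LT = x_1x_3.
f_3 = -x_1 - 3x_2x_3 + 3x_3 - 1, LT = x_1.
f_4 = 3/2x_1x_3 + 3x_2, LT = x_1x_3.

S(f_1,f_2): lcm = x_1x_3. S = 4/15x_1 + 3/10x_2^2 + 2/5x_2 + 64/165x_3 + 4/15.
  leading term x_1: subtract (-4/15)·f_3 from 4/15x_1 + 3/10x_2^2 + 2/5x_2 + 64/165x_3 + 4/15 → 3/10x_2^2 - 4/5x_2x_3 + 2/5x_2 + 196/165x_3
  leading term x_2^2: no divisor's leading term divides it; move 3/10x_2^2 to the remainder.
  leading term x_2x_3: no divisor's leading term divides it; move -4/5x_2x_3 to the remainder.
  leading term x_2: no divisor's leading term divides it; move 2/5x_2 to the remainder.
  leading term x_3: no divisor's leading term divides it; move 196/165x_3 to the remainder.
  remainder 3/10x_2^2 - 4/5x_2x_3 + 2/5x_2 + 196/165x_3 ≠ 0; add h_5 = 3/10x_2^2 - 4/5x_2x_3 + 2/5x_2 + 196/165x_3 to the basis.

S(f_1,f_3): lcm = x_1x_3. S = -3x_2x_3^2 + 3x_3^2 - 6/11x_3.
  leading term x_2x_3^2: no divisor's leading term divides it; move -3x_2x_3^2 to the remainder.
  leading term x_3^2: no divisor's leading term divides it; move 3x_3^2 to the remainder.
  leading term x_3: no divisor's leading term divides it; move -6/11x_3 to the remainder.
  remainder -3x_2x_3^2 + 3x_3^2 - 6/11x_3 ≠ 0; add h_6 = -3x_2x_3^2 + 3x_3^2 - 6/11x_3 to the basis.

S(f_1,f_4): lcm = x_1x_3. S = -2x_2 + 5/11x_3.
  leading term x_2: no divisor's leading term divides it; move -2x_2 to the remainder.
  leading term x_3: no divisor's leading term divides it; move 5/11x_3 to the remainder.
  remainder -2x_2 + 5/11x_3 ≠ 0; add h_7 = -2x_2 + 5/11x_3 to the basis.

S(f_2,h_6): lcm = x_1x_2x_3^2. S = -4/15x_1x_2x_3 + x_1x_3^2 - 2/11x_1x_3 - 3/10x_2^3x_3 - 2/5x_2^2x_3 + 1/15x_2x_3^2 - 4/15x_2x_3.
  leading term x_1x_2x_3: subtract (-4/165x_2)·f_1 from -4/15x_1x_2x_3 + x_1x_3^2 - 2/11x_1x_3 - 3/10x_2^3x_3 - 2/5x_2^2x_3 + 1/15x_2x_3^2 - 4/15x_2x_3 → x_1x_3^2 - 2/11x_1x_3 - 3/10x_2^3x_3 - 2/5x_2^2x_3 + 1/15x_2x_3^2 - 8/55x_2x_3
  leading term x_1x_3^2: subtract (1/11x_3)·f_1 from x_1x_3^2 - 2/11x_1x_3 - 3/10x_2^3x_3 - 2/5x_2^2x_3 + 1/15x_2x_3^2 - 8/55x_2x_3 → -2/11x_1x_3 - 3/10x_2^3x_3 - 2/5x_2^2x_3 + 1/15x_2x_3^2 - 8/55x_2x_3 - 5/11x_3^2
  leading term x_1x_3: subtract (-2/121)·f_1 from -2/11x_1x_3 - 3/10x_2^3x_3 - 2/5x_2^2x_3 + 1/15x_2x_3^2 - 8/55x_2x_3 - 5/11x_3^2 → -3/10x_2^3x_3 - 2/5x_2^2x_3 + 1/15x_2x_3^2 - 8/55x_2x_3 - 5/11x_3^2 + 10/121x_3
  leading term x_2^3x_3: subtract (-x_2x_3)·h_5 from -3/10x_2^3x_3 - 2/5x_2^2x_3 + 1/15x_2x_3^2 - 8/55x_2x_3 - 5/11x_3^2 + 10/121x_3 → -4/5x_2^2x_3^2 + 69/55x_2x_3^2 - 8/55x_2x_3 - 5/11x_3^2 + 10/121x_3
  leading term x_2^2x_3^2: subtract (-8/3x_3^2)·h_5 from -4/5x_2^2x_3^2 + 69/55x_2x_3^2 - 8/55x_2x_3 - 5/11x_3^2 + 10/121x_3 → -32/15x_2x_3^3 + 383/165x_2x_3^2 - 8/55x_2x_3 + 1568/495x_3^3 - 5/11x_3^2 + 10/121x_3
  leading term x_2x_3^3: subtract (32/45x_3)·h_6 from -32/15x_2x_3^3 + 383/165x_2x_3^2 - 8/55x_2x_3 + 1568/495x_3^3 - 5/11x_3^2 + 10/121x_3 → 383/165x_2x_3^2 - 8/55x_2x_3 + 512/495x_3^3 - 1/15x_3^2 + 10/121x_3
  leading term x_2x_3^2: subtract (-383/495)·h_6 from 383/165x_2x_3^2 - 8/55x_2x_3 + 512/495x_3^3 - 1/15x_3^2 + 10/121x_3 → -8/55x_2x_3 + 512/495x_3^3 + 124/55x_3^2 - 56/165x_3
  leading term x_2x_3: subtract (4/55x_3)·h_7 from -8/55x_2x_3 + 512/495x_3^3 + 124/55x_3^2 - 56/165x_3 → 512/495x_3^3 + 1344/605x_3^2 - 56/165x_3
  leading term x_3^3: no divisor's leading term divides it; move 512/495x_3^3 to the remainder.
  leading term x_3^2: no divisor's leading term divides it; move 1344/605x_3^2 to the remainder.
  leading term x_3: no divisor's leading term divides it; move -56/165x_3 to the remainder.
  remainder 512/495x_3^3 + 1344/605x_3^2 - 56/165x_3 ≠ 0; add h_8 = 512/495x_3^3 + 1344/605x_3^2 - 56/165x_3 to the basis.

S(f_4,h_6): lcm = x_1x_2x_3^2. S = x_1x_3^2 - 2/11x_1x_3 + 2x_2^2x_3.
  leading term x_1x_3^2: subtract (1/11x_3)·f_1 from x_1x_3^2 - 2/11x_1x_3 + 2x_2^2x_3 → -2/11x_1x_3 + 2x_2^2x_3 - 5/11x_3^2
  leading term x_1x_3: subtract (-2/121)·f_1 from -2/11x_1x_3 + 2x_2^2x_3 - 5/11x_3^2 → 2x_2^2x_3 - 5/11x_3^2 + 10/121x_3
  leading term x_2^2x_3: subtract (20/3x_3)·h_5 from 2x_2^2x_3 - 5/11x_3^2 + 10/121x_3 → 16/3x_2x_3^2 - 8/3x_2x_3 - 829/99x_3^2 + 10/121x_3
  leading term x_2x_3^2: subtract (-16/9)·h_6 from 16/3x_2x_3^2 - 8/3x_2x_3 - 829/99x_3^2 + 10/121x_3 → -8/3x_2x_3 - 301/99x_3^2 - 322/363x_3
  leading term x_2x_3: subtract (4/3x_3)·h_7 from -8/3x_2x_3 - 301/99x_3^2 - 322/363x_3 → -361/99x_3^2 - 322/363x_3
  leading term x_3^2: no divisor's leading term divides it; move -361/99x_3^2 to the remainder.
  leading term x_3: no divisor's leading term divides it; move -322/363x_3 to the remainder.
  remainder -361/99x_3^2 - 322/363x_3 ≠ 0; add h_9 = -361/99x_3^2 - 322/363x_3 to the basis.

S(h_5,h_7): lcm = x_2^2. S = -161/66x_2x_3 + 4/3x_2 + 392/99x_3.
  leading term x_2x_3: subtract (161/132x_3)·h_7 from -161/66x_2x_3 + 4/3x_2 + 392/99x_3 → 4/3x_2 - 805/1452x_3^2 + 392/99x_3
  leading term x_2: subtract (-2/3)·h_7 from 4/3x_2 - 805/1452x_3^2 + 392/99x_3 → -805/1452x_3^2 + 422/99x_3
  leading term x_3^2: subtract (2415/15884)·h_9 from -805/1452x_3^2 + 422/99x_3 → 38033209/8648838x_3
  leading term x_3: no divisor's leading term divides it; move 38033209/8648838x_3 to the remainder.
  remainder 38033209/8648838x_3 ≠ 0; add h_10 = 38033209/8648838x_3 to the basis.

The other S-polynomials (S(f_2,f_3), S(f_2,f_4), S(f_3,f_4), S(f_1,h_5), S(f_2,h_5), S(f_3,h_5), S(f_4,h_5), S(f_1,h_6), S(f_3,h_6), S(h_5,h_6), S(f_1,h_7), S(f_2,h_7), S(f_3,h_7), S(f_4,h_7), S(h_6,h_7), S(f_1,h_8), S(f_2,h_8), S(f_3,h_8), S(f_4,h_8), S(h_5,h_8), S(h_6,h_8), S(h_7,h_8), S(f_1,h_9), S(f_2,h_9), S(f_3,h_9), S(f_4,h_9), S(h_5,h_9), S(h_6,h_9), S(h_7,h_9), S(h_8,h_9), S(f_1,h_10), S(f_2,h_10), S(f_3,h_10), S(f_4,h_10), S(h_5,h_10), S(h_6,h_10), S(h_7,h_10), S(h_8,h_10), S(h_9,h_10)) all reduce to 0 modulo the current basis, so we have a Gröbner basis.
Inter-reduce: drop elements whose leading term is divisible by another's, tail-reduce, and make monic.
Reduced Gröbner basis: {x_1 + 1, x_2, x_3}.
Label its elements g_1 = x_1 + 1, g_2 = x_2, g_3 = x_3.

Reduce p = 3x_2 + 8x_3 modulo G:
  leading term x_2: subtract (3)·g_2 from 3x_2 + 8x_3 → 8x_3
  leading term x_3: subtract (8)·g_3 from 8x_3 → 0
  normal form = 0.
Since the normal form is 0, p ∈ I.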